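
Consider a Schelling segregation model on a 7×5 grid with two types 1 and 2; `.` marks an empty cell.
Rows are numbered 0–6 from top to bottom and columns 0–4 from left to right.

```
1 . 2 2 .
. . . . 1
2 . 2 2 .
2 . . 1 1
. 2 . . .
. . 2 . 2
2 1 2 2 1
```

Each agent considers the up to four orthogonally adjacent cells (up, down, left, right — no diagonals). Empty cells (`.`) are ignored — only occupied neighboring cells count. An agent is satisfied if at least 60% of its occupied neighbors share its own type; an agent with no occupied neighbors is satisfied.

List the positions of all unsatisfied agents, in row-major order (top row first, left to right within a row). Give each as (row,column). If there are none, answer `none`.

(2,3), (3,3), (5,4), (6,0), (6,1), (6,3), (6,4)

(0,0)1 0/0 satisfied
(0,2)2 1/1 satisfied
(0,3)2 1/1 satisfied
(1,4)1 0/0 satisfied
(2,0)2 1/1 satisfied
(2,2)2 1/1 satisfied
(2,3)2 1/2 not
(3,0)2 1/1 satisfied
(3,3)1 1/2 not
(3,4)1 1/1 satisfied
(4,1)2 0/0 satisfied
(5,2)2 1/1 satisfied
(5,4)2 0/1 not
(6,0)2 0/1 not
(6,1)1 0/2 not
(6,2)2 2/3 satisfied
(6,3)2 1/2 not
(6,4)1 0/2 not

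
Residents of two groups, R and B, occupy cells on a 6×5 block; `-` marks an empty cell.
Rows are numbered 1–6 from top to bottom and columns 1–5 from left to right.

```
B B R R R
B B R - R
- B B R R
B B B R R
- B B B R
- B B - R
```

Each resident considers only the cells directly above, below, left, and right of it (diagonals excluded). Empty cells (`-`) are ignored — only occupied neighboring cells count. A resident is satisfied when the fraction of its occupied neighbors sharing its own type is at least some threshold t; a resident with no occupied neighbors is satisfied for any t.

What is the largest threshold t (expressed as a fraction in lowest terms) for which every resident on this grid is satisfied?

1/3

(1,1)B 2/2
(1,2)B 2/3
(1,3)R 2/3
(1,4)R 2/2
(1,5)R 2/2
(2,1)B 2/2
(2,2)B 3/4
(2,3)R 1/3
(2,5)R 2/2
(3,2)B 3/3
(3,3)B 2/4
(3,4)R 2/3
(3,5)R 3/3
(4,1)B 1/1
(4,2)B 4/4
(4,3)B 3/4
(4,4)R 2/4
(4,5)R 3/3
(5,2)B 3/3
(5,3)B 4/4
(5,4)B 1/3
(5,5)R 2/3
(6,2)B 2/2
(6,3)B 2/2
(6,5)R 1/1
The smallest same-type fraction is 1/3 at (2,3), which reduces to 1/3. Any threshold above that leaves this resident unsatisfied.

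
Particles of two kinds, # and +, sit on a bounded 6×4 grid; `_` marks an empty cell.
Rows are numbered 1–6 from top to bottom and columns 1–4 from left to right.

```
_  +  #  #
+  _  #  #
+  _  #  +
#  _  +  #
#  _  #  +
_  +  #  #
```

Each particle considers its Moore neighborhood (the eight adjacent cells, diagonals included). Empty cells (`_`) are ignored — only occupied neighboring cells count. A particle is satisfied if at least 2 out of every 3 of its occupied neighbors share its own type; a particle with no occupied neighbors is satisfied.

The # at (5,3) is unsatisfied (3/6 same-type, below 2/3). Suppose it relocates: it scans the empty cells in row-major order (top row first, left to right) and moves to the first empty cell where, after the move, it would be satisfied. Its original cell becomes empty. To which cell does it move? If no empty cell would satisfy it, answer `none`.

none

Vacating (5,3). Empty cells in order:
  (1,1): 0/2 same-type → still unsatisfied.
  (2,2): 3/6 same-type → still unsatisfied.
  (3,2): 3/6 same-type → still unsatisfied.
  (4,2): 3/5 same-type → still unsatisfied.
  (5,2): 3/5 same-type → still unsatisfied.
  (6,1): 1/2 same-type → still unsatisfied.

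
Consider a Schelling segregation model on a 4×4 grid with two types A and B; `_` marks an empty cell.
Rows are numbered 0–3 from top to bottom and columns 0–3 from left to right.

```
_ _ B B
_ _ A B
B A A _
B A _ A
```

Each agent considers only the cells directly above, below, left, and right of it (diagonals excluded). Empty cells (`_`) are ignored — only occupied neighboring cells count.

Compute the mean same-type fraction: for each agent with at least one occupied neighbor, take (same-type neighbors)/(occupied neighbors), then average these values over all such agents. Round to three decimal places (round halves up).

0.611

Row 0: (0,2)B 1/2 · (0,3)B 2/2
Row 1: (1,2)A 1/3 · (1,3)B 1/2
Row 2: (2,0)B 1/2 · (2,1)A 2/3 · (2,2)A 2/2
Row 3: (3,0)B 1/2 · (3,1)A 1/2 · (3,3)A — no occupied neighbors
Sum over 9 agents: 1/2 + 2/2 + 1/3 + 1/2 + 1/2 + 2/3 + 2/2 + 1/2 + 1/2 = 11/2; mean = 11/2 ÷ 9 = 11/18 = 0.611111… → 0.611.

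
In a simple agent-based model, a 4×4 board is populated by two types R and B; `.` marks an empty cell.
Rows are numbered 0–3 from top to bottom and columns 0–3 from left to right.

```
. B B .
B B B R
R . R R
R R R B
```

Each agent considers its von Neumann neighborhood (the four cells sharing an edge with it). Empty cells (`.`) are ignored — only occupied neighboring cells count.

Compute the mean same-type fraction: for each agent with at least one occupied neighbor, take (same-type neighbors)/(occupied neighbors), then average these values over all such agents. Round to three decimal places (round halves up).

0.692

Row 0: (0,1)B 2/2 · (0,2)B 2/2
Row 1: (1,0)B 1/2 · (1,1)B 3/3 · (1,2)B 2/4 · (1,3)R 1/2
Row 2: (2,0)R 1/2 · (2,2)R 2/3 · (2,3)R 2/3
Row 3: (3,0)R 2/2 · (3,1)R 2/2 · (3,2)R 2/3 · (3,3)B 0/2
Sum over 13 agents: 2/2 + 2/2 + 1/2 + 3/3 + 2/4 + 1/2 + 1/2 + 2/3 + 2/3 + 2/2 + 2/2 + 2/3 + 0/2 = 9; mean = 9 ÷ 13 = 9/13 = 0.692307… → 0.692.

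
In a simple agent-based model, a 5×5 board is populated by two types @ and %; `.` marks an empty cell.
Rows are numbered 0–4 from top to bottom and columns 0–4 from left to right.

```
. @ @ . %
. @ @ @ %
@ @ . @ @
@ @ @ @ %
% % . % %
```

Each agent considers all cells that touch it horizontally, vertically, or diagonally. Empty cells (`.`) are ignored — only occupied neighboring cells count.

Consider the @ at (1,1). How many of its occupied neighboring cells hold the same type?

Occupied neighbors of (1,1): (0,1)=@, (0,2)=@, (1,2)=@, (2,0)=@, (2,1)=@.
Same type (@): 5 of 5.

5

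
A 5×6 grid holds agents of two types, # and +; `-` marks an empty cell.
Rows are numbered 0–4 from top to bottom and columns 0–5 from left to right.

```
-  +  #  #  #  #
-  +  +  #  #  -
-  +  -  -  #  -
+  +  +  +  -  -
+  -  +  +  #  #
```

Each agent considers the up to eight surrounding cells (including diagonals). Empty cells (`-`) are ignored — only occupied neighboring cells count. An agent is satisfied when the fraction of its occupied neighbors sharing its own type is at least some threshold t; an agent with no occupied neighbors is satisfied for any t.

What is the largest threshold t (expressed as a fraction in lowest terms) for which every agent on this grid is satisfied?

Row 0: (0,1)+ 2/3 · (0,2)# 2/5 · (0,3)# 4/5 · (0,4)# 4/4 · (0,5)# 2/2
Row 1: (1,1)+ 3/4 · (1,2)+ 3/6 · (1,3)# 5/6 · (1,4)# 5/5
Row 2: (2,1)+ 5/5 · (2,4)# 2/3
Row 3: (3,0)+ 3/3 · (3,1)+ 5/5 · (3,2)+ 5/5 · (3,3)+ 3/5
Row 4: (4,0)+ 2/2 · (4,2)+ 4/4 · (4,3)+ 3/4 · (4,4)# 1/3 · (4,5)# 1/1
The smallest same-type fraction is 1/3 at (4,4), which reduces to 1/3. Any threshold above that leaves this agent unsatisfied.

1/3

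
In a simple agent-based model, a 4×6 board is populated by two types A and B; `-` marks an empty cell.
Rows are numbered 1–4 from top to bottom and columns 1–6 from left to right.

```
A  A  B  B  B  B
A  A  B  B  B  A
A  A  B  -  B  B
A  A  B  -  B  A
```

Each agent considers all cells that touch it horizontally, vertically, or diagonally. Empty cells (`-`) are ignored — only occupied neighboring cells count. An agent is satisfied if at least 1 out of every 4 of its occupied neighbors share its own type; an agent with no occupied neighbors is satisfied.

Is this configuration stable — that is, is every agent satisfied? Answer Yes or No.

No

Row 1: (1,1)A 3/3 ✓ · (1,2)A 3/5 ✓ · (1,3)B 3/5 ✓ · (1,4)B 5/5 ✓ · (1,5)B 4/5 ✓ · (1,6)B 2/3 ✓
Row 2: (2,1)A 5/5 ✓ · (2,2)A 5/8 ✓ · (2,3)B 4/7 ✓ · (2,4)B 7/7 ✓ · (2,5)B 6/7 ✓ · (2,6)A 0/5 ✗
Row 3: (3,1)A 5/5 ✓ · (3,2)A 5/8 ✓ · (3,3)B 3/6 ✓ · (3,5)B 4/6 ✓ · (3,6)B 3/5 ✓
Row 4: (4,1)A 3/3 ✓ · (4,2)A 3/5 ✓ · (4,3)B 1/3 ✓ · (4,5)B 2/3 ✓ · (4,6)A 0/3 ✗
For instance (2,6) has only 0/5 same-type neighbors, below 1/4.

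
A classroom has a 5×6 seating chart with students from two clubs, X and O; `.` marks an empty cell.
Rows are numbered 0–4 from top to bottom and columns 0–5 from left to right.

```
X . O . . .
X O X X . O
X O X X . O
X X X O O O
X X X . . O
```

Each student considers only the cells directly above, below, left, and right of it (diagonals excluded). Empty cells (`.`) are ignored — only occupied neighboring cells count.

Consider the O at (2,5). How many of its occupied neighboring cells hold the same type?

Occupied neighbors of (2,5): (1,5)=O, (3,5)=O.
Same type (O): 2 of 2.

2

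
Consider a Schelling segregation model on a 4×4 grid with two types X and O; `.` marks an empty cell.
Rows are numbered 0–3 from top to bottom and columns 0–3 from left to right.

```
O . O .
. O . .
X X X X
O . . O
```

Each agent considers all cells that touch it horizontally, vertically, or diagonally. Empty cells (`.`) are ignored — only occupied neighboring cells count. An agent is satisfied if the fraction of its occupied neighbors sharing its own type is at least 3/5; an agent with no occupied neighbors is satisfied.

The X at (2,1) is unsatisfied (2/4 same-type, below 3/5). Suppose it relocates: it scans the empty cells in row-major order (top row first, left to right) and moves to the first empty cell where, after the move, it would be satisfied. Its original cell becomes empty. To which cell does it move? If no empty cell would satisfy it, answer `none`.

(1,3)

Vacating (2,1). Empty cells in order:
  (0,1): 0/3 same-type → still unsatisfied.
  (0,3): 0/1 same-type → still unsatisfied.
  (1,0): 1/3 same-type → still unsatisfied.
  (1,2): 2/4 same-type → still unsatisfied.
  (1,3): 2/3 same-type → satisfied — stop here.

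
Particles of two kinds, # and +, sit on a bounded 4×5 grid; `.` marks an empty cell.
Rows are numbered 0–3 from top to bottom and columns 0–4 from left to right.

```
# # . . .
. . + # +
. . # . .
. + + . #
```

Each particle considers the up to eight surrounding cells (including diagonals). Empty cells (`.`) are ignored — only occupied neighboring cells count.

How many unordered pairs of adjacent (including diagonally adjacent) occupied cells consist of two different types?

Scan each occupied cell's neighbors to the right and below (and the two forward diagonals) so each pair is counted once.
From row 0: 1 unlike of 2 pairs (running 1/2).
From row 1: 3 unlike of 4 pairs (running 4/6).
From row 2: 2 unlike of 2 pairs (running 6/8).
From row 3: 0 unlike of 1 pairs (running 6/9).
Total adjacent occupied pairs: 9; unlike-type pairs: 6.

6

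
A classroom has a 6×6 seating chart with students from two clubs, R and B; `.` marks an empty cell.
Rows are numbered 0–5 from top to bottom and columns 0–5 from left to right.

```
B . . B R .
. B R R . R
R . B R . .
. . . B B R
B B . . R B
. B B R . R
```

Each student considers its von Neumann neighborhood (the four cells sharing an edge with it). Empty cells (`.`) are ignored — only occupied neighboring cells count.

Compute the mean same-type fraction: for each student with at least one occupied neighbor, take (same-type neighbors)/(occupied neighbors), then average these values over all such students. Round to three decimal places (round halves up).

0.315

Row 0: (0,0)B — no occupied neighbors · (0,3)B 0/2 · (0,4)R 0/1
Row 1: (1,1)B 0/1 · (1,2)R 1/3 · (1,3)R 2/3 · (1,5)R — no occupied neighbors
Row 2: (2,0)R — no occupied neighbors · (2,2)B 0/2 · (2,3)R 1/3
Row 3: (3,3)B 1/2 · (3,4)B 1/3 · (3,5)R 0/2
Row 4: (4,0)B 1/1 · (4,1)B 2/2 · (4,4)R 0/2 · (4,5)B 0/3
Row 5: (5,1)B 2/2 · (5,2)B 1/2 · (5,3)R 0/1 · (5,5)R 0/1
Sum over 18 students: 0/2 + 0/1 + 0/1 + 1/3 + 2/3 + 0/2 + 1/3 + 1/2 + 1/3 + 0/2 + 1/1 + 2/2 + 0/2 + 0/3 + 2/2 + 1/2 + 0/1 + 0/1 = 17/3; mean = 17/3 ÷ 18 = 17/54 = 0.314814… → 0.315.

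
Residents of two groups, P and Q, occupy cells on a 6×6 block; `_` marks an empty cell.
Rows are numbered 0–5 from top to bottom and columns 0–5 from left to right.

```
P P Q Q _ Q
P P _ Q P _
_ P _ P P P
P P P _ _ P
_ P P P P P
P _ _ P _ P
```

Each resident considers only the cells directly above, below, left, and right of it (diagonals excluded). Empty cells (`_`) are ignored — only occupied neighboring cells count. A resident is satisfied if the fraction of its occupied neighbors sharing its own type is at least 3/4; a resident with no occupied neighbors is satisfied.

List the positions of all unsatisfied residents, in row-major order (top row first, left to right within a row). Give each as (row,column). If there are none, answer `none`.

(0,1), (0,2), (1,3), (1,4), (2,3)

(0,0)P 2/2 ✓
(0,1)P 2/3 ✗
(0,2)Q 1/2 ✗
(0,3)Q 2/2 ✓
(0,5)Q 0/0 ✓
(1,0)P 2/2 ✓
(1,1)P 3/3 ✓
(1,3)Q 1/3 ✗
(1,4)P 1/2 ✗
(2,1)P 2/2 ✓
(2,3)P 1/2 ✗
(2,4)P 3/3 ✓
(2,5)P 2/2 ✓
(3,0)P 1/1 ✓
(3,1)P 4/4 ✓
(3,2)P 2/2 ✓
(3,5)P 2/2 ✓
(4,1)P 2/2 ✓
(4,2)P 3/3 ✓
(4,3)P 3/3 ✓
(4,4)P 2/2 ✓
(4,5)P 3/3 ✓
(5,0)P 0/0 ✓
(5,3)P 1/1 ✓
(5,5)P 1/1 ✓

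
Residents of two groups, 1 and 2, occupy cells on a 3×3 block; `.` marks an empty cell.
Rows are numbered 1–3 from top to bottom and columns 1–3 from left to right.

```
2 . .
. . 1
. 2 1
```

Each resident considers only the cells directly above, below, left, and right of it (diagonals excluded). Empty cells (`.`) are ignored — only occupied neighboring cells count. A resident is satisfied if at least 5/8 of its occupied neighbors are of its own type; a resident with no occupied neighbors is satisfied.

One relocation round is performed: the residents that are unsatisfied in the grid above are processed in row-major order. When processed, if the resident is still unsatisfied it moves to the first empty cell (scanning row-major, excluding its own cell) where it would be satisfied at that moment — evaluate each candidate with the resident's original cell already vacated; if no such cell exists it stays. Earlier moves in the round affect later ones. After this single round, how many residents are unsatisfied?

0

Initially unsatisfied (in order): (3,2), (3,3).
  (3,2) → (1,2).
  (3,3): now satisfied by earlier moves; stays.
Resulting grid:
2 2 .
. . 1
. . 1
All satisfied now.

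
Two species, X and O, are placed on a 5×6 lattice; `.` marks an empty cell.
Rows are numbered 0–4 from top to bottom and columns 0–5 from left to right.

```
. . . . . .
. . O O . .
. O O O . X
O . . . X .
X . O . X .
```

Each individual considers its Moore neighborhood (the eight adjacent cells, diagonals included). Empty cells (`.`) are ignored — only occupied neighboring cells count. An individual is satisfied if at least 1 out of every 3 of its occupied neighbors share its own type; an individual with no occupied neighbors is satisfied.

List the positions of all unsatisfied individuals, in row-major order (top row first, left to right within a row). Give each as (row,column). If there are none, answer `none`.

(1,2)O 4/4 ok
(1,3)O 3/3 ok
(2,1)O 3/3 ok
(2,2)O 4/4 ok
(2,3)O 3/4 ok
(2,5)X 1/1 ok
(3,0)O 1/2 ok
(3,4)X 2/3 ok
(4,0)X 0/1 unhappy
(4,2)O 0/0 ok
(4,4)X 1/1 ok

(4,0)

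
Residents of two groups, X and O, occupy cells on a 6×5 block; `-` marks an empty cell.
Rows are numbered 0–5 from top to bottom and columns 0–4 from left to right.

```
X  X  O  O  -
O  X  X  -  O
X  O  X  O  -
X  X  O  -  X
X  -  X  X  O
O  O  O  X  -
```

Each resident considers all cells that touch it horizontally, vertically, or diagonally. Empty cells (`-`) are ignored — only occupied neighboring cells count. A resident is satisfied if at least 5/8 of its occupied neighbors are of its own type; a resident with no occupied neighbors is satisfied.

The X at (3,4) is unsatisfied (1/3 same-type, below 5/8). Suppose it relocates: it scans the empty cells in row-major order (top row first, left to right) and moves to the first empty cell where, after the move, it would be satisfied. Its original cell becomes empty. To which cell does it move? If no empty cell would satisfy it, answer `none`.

(5,4)

Vacating (3,4). Empty cells in order:
  (0,4): 0/2 same-type → still unsatisfied.
  (1,3): 2/6 same-type → still unsatisfied.
  (2,4): 0/2 same-type → still unsatisfied.
  (3,3): 3/6 same-type → still unsatisfied.
  (4,1): 4/8 same-type → still unsatisfied.
  (5,4): 2/3 same-type → satisfied — stop here.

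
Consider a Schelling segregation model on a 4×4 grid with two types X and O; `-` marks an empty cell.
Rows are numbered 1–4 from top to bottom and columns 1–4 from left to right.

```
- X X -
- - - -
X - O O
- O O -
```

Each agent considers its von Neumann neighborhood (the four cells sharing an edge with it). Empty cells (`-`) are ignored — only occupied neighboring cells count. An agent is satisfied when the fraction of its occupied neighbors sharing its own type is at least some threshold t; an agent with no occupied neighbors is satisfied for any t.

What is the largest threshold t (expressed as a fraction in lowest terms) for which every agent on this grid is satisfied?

1/1

(1,2)X 1/1
(1,3)X 1/1
(3,1)X — no occupied neighbors
(3,3)O 2/2
(3,4)O 1/1
(4,2)O 1/1
(4,3)O 2/2
The smallest same-type fraction is 1/1 at (1,2), which reduces to 1/1. Any threshold above that leaves this agent unsatisfied.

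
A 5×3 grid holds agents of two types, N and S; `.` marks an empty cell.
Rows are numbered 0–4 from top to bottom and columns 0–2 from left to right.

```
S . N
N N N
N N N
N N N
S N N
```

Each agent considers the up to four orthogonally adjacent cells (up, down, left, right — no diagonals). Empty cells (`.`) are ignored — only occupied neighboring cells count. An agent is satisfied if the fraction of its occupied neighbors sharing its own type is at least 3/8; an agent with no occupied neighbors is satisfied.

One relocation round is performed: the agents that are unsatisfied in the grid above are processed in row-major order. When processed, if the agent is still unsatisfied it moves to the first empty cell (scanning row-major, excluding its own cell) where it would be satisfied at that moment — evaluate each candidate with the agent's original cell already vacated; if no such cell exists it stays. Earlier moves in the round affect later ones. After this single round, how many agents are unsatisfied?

Initially unsatisfied (in order): (0,0), (4,0).
  (0,0): no empty cell satisfies it; stays.
  (4,0): no empty cell satisfies it; stays.
Resulting grid:
S . N
N N N
N N N
N N N
S N N
Unsatisfied now: (0,0), (4,0).

2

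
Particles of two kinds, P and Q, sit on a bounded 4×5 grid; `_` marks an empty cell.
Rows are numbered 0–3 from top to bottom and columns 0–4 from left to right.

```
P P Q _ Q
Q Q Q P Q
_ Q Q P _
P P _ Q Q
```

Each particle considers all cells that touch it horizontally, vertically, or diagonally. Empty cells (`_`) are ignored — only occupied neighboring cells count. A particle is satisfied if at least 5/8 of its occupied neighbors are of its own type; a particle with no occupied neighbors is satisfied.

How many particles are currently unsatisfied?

13

Row 0: (0,0)P 1/3 not · (0,1)P 1/5 not · (0,2)Q 2/4 not · (0,4)Q 1/2 not
Row 1: (1,0)Q 2/4 not · (1,1)Q 5/7 satisfied · (1,2)Q 4/7 not · (1,3)P 1/6 not · (1,4)Q 1/3 not
Row 2: (2,1)Q 4/6 satisfied · (2,2)Q 4/7 not · (2,3)P 1/6 not
Row 3: (3,0)P 1/2 not · (3,1)P 1/3 not · (3,3)Q 2/3 satisfied · (3,4)Q 1/2 not
Unsatisfied: (0,0), (0,1), (0,2), (0,4), (1,0), (1,2), (1,3), (1,4), (2,2), (2,3), (3,0), (3,1), (3,4) — 13 in total.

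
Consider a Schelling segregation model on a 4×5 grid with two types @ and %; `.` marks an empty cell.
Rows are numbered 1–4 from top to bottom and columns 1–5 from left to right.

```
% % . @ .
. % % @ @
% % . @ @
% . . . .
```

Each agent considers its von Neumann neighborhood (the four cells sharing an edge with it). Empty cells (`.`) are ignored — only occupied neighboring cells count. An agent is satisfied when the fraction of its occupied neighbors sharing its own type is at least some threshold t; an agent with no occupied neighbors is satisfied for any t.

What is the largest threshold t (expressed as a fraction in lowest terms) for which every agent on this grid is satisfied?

1/2

Row 1: (1,1)% 1/1 · (1,2)% 2/2 · (1,4)@ 1/1
Row 2: (2,2)% 3/3 · (2,3)% 1/2 · (2,4)@ 3/4 · (2,5)@ 2/2
Row 3: (3,1)% 2/2 · (3,2)% 2/2 · (3,4)@ 2/2 · (3,5)@ 2/2
Row 4: (4,1)% 1/1
The smallest same-type fraction is 1/2 at (2,3), which reduces to 1/2. Any threshold above that leaves this agent unsatisfied.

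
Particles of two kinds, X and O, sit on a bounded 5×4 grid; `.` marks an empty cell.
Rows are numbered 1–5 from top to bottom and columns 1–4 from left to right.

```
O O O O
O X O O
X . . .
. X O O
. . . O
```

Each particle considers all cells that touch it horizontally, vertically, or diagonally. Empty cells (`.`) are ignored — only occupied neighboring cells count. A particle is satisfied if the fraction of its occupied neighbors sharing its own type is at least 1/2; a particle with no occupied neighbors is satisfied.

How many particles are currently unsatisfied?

(1,1)O 2/3 ok
(1,2)O 4/5 ok
(1,3)O 4/5 ok
(1,4)O 3/3 ok
(2,1)O 2/4 ok
(2,2)X 1/6 unhappy
(2,3)O 4/5 ok
(2,4)O 3/3 ok
(3,1)X 2/3 ok
(4,2)X 1/2 ok
(4,3)O 2/3 ok
(4,4)O 2/2 ok
(5,4)O 2/2 ok
Unsatisfied: (2,2) — 1 in total.

1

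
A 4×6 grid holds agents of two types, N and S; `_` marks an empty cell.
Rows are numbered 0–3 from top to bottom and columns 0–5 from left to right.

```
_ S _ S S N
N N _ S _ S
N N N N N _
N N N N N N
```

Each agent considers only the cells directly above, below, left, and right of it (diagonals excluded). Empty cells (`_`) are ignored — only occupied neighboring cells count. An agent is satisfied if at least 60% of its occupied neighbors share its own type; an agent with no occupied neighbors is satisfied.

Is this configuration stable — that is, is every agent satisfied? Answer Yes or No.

No

(0,1)S 0/1 unhappy
(0,3)S 2/2 ok
(0,4)S 1/2 unhappy
(0,5)N 0/2 unhappy
(1,0)N 2/2 ok
(1,1)N 2/3 ok
(1,3)S 1/2 unhappy
(1,5)S 0/1 unhappy
(2,0)N 3/3 ok
(2,1)N 4/4 ok
(2,2)N 3/3 ok
(2,3)N 3/4 ok
(2,4)N 2/2 ok
(3,0)N 2/2 ok
(3,1)N 3/3 ok
(3,2)N 3/3 ok
(3,3)N 3/3 ok
(3,4)N 3/3 ok
(3,5)N 1/1 ok
For instance (0,1) has only 0/1 same-type neighbors, below 3/5.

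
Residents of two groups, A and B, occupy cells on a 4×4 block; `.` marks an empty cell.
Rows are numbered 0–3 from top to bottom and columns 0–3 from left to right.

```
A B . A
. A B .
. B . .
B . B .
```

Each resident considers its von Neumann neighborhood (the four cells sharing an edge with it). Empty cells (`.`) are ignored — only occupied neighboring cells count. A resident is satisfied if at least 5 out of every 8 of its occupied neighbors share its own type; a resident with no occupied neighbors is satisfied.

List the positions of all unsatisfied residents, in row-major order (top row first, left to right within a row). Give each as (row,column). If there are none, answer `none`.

(0,0), (0,1), (1,1), (1,2), (2,1)

Row 0: (0,0)A 0/1 not · (0,1)B 0/2 not · (0,3)A 0/0 satisfied
Row 1: (1,1)A 0/3 not · (1,2)B 0/1 not
Row 2: (2,1)B 0/1 not
Row 3: (3,0)B 0/0 satisfied · (3,2)B 0/0 satisfied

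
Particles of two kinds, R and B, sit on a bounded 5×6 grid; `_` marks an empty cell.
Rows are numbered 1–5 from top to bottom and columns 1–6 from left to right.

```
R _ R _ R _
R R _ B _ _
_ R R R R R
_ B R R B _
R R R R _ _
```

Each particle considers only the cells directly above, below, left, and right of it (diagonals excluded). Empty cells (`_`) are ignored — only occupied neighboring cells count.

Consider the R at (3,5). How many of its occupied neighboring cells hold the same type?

Occupied neighbors of (3,5): (4,5)=B, (3,4)=R, (3,6)=R.
Same type (R): 2 of 3.

2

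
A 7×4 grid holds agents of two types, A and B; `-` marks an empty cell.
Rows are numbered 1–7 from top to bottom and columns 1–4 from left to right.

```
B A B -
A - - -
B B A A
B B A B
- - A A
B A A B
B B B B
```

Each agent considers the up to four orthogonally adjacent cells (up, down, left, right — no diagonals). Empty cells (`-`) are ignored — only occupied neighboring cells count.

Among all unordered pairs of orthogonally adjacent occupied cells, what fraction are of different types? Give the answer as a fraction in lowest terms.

14/29

Scan each occupied cell's neighbors to the right and below so each pair is counted once.
From row 1: 3 unlike of 3 pairs (running 3/3).
From row 2: 1 unlike of 1 pairs (running 4/4).
From row 3: 2 unlike of 7 pairs (running 6/11).
From row 4: 3 unlike of 5 pairs (running 9/16).
From row 5: 1 unlike of 3 pairs (running 10/19).
From row 6: 4 unlike of 7 pairs (running 14/26).
From row 7: 0 unlike of 3 pairs (running 14/29).
Total adjacent occupied pairs: 29; unlike-type pairs: 14.
14/29 is already in lowest terms.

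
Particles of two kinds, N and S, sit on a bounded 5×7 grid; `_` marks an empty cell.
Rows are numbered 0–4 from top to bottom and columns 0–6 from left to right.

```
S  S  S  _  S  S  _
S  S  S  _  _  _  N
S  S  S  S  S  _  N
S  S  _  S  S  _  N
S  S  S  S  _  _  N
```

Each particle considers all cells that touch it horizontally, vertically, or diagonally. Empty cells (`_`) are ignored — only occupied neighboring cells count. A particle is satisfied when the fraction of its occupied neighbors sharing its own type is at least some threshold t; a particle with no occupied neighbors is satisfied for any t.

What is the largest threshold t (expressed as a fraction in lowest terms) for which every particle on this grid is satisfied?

Row 0: (0,0)S 3/3 · (0,1)S 5/5 · (0,2)S 3/3 · (0,4)S 1/1 · (0,5)S 1/2
Row 1: (1,0)S 5/5 · (1,1)S 8/8 · (1,2)S 6/6 · (1,6)N 1/2
Row 2: (2,0)S 5/5 · (2,1)S 7/7 · (2,2)S 6/6 · (2,3)S 5/5 · (2,4)S 3/3 · (2,6)N 2/2
Row 3: (3,0)S 5/5 · (3,1)S 7/7 · (3,3)S 6/6 · (3,4)S 4/4 · (3,6)N 2/2
Row 4: (4,0)S 3/3 · (4,1)S 4/4 · (4,2)S 4/4 · (4,3)S 3/3 · (4,6)N 1/1
The smallest same-type fraction is 1/2 at (0,5), which reduces to 1/2. Any threshold above that leaves this particle unsatisfied.

1/2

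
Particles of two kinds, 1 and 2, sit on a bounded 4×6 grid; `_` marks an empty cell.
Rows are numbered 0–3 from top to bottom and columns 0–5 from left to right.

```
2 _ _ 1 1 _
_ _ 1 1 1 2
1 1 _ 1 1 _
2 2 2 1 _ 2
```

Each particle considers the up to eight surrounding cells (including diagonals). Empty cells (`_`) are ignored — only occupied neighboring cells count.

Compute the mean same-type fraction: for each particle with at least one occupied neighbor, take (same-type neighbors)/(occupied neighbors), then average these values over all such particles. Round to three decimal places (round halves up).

0.571

Row 0: (0,0)2 — no occupied neighbors · (0,3)1 4/4 · (0,4)1 3/4
Row 1: (1,2)1 4/4 · (1,3)1 6/6 · (1,4)1 5/6 · (1,5)2 0/3
Row 2: (2,0)1 1/3 · (2,1)1 2/5 · (2,3)1 5/6 · (2,4)1 4/6
Row 3: (3,0)2 1/3 · (3,1)2 2/4 · (3,2)2 1/4 · (3,3)1 2/3 · (3,5)2 0/1
Sum over 15 particles: 4/4 + 3/4 + 4/4 + 6/6 + 5/6 + 0/3 + 1/3 + 2/5 + 5/6 + 4/6 + 1/3 + 2/4 + 1/4 + 2/3 + 0/1 = 257/30; mean = 257/30 ÷ 15 = 257/450 = 0.571111… → 0.571.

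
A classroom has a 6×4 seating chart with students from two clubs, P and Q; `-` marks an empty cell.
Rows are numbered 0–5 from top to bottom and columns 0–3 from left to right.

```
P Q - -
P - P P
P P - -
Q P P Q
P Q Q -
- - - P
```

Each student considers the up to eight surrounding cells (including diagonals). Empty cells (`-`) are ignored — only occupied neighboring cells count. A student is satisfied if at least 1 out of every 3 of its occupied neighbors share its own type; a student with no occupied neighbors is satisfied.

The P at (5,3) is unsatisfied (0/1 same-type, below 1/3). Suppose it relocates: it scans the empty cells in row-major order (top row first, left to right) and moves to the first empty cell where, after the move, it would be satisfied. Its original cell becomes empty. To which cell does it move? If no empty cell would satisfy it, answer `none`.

(0,2)

Vacating (5,3). Empty cells in order:
  (0,2): 2/3 same-type → satisfied — stop here.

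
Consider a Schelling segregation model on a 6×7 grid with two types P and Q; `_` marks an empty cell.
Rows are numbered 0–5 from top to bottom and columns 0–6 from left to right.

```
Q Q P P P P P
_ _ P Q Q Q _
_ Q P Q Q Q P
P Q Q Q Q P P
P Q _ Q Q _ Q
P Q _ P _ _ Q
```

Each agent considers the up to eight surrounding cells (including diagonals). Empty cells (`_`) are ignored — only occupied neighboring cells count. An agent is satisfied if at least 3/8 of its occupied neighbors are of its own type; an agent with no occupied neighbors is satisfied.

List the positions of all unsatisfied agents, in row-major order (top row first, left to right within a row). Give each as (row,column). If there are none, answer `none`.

(0,1), (2,2), (3,0), (3,5), (4,6), (5,0), (5,1), (5,3)

Row 0: (0,0)Q 1/1 ok · (0,1)Q 1/3 unhappy · (0,2)P 2/4 ok · (0,3)P 3/5 ok · (0,4)P 2/5 ok · (0,5)P 2/4 ok · (0,6)P 1/2 ok
Row 1: (1,2)P 3/7 ok · (1,3)Q 3/8 ok · (1,4)Q 5/8 ok · (1,5)Q 3/7 ok
Row 2: (2,1)Q 2/5 ok · (2,2)P 1/7 unhappy · (2,3)Q 6/8 ok · (2,4)Q 7/8 ok · (2,5)Q 4/7 ok · (2,6)P 2/4 ok
Row 3: (3,0)P 1/4 unhappy · (3,1)Q 3/6 ok · (3,2)Q 6/7 ok · (3,3)Q 6/7 ok · (3,4)Q 6/7 ok · (3,5)P 2/7 unhappy · (3,6)P 2/4 ok
Row 4: (4,0)P 2/5 ok · (4,1)Q 3/6 ok · (4,3)Q 4/5 ok · (4,4)Q 3/5 ok · (4,6)Q 1/3 unhappy
Row 5: (5,0)P 1/3 unhappy · (5,1)Q 1/3 unhappy · (5,3)P 0/2 unhappy · (5,6)Q 1/1 ok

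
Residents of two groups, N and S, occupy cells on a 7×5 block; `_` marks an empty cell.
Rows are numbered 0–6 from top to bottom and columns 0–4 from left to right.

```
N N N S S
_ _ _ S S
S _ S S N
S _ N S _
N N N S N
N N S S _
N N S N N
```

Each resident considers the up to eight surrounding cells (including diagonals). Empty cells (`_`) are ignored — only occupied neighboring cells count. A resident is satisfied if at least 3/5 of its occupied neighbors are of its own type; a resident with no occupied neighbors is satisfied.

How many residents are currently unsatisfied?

Row 0: (0,0)N 1/1 ok · (0,1)N 2/2 ok · (0,2)N 1/3 unhappy · (0,3)S 3/4 ok · (0,4)S 3/3 ok
Row 1: (1,3)S 5/7 ok · (1,4)S 4/5 ok
Row 2: (2,0)S 1/1 ok · (2,2)S 3/4 ok · (2,3)S 4/6 ok · (2,4)N 0/4 unhappy
Row 3: (3,0)S 1/3 unhappy · (3,2)N 2/6 unhappy · (3,3)S 3/7 unhappy
Row 4: (4,0)N 3/4 ok · (4,1)N 5/7 ok · (4,2)N 3/7 unhappy · (4,3)S 3/6 unhappy · (4,4)N 0/3 unhappy
Row 5: (5,0)N 5/5 ok · (5,1)N 6/8 ok · (5,2)S 3/8 unhappy · (5,3)S 3/7 unhappy
Row 6: (6,0)N 3/3 ok · (6,1)N 3/5 ok · (6,2)S 2/5 unhappy · (6,3)N 1/4 unhappy · (6,4)N 1/2 unhappy
Unsatisfied: (0,2), (2,4), (3,0), (3,2), (3,3), (4,2), (4,3), (4,4), (5,2), (5,3), (6,2), (6,3), (6,4) — 13 in total.

13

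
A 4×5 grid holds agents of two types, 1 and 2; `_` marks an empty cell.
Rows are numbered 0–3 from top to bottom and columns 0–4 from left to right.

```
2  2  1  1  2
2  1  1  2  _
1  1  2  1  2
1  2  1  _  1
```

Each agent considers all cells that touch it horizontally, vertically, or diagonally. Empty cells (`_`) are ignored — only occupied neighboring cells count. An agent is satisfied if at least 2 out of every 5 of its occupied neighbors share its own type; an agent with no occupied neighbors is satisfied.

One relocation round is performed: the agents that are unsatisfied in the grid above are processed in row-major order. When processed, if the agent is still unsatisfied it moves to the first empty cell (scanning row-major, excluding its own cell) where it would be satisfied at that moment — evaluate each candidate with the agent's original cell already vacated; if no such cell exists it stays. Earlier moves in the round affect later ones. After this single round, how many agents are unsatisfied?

1

Initially unsatisfied (in order): (2,2), (2,4), (3,1).
  (2,2) → (1,4).
  (2,4): now satisfied by earlier moves; stays.
  (3,1): no empty cell satisfies it; stays.
Resulting grid:
2 2 1 1 2
2 1 1 2 2
1 1 _ 1 2
1 2 1 _ 1
Unsatisfied now: (3,1).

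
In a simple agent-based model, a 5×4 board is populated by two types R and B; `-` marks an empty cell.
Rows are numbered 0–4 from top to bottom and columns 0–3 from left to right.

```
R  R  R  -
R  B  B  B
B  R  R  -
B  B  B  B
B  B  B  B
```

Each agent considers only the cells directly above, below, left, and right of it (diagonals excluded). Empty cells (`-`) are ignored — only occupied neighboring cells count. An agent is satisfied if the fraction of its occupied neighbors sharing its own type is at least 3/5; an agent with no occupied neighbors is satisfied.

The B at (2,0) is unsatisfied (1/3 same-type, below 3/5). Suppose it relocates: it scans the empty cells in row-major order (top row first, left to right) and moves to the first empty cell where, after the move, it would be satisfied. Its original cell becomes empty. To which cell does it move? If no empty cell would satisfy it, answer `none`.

(2,3)

Vacating (2,0). Empty cells in order:
  (0,3): 1/2 same-type → still unsatisfied.
  (2,3): 2/3 same-type → satisfied — stop here.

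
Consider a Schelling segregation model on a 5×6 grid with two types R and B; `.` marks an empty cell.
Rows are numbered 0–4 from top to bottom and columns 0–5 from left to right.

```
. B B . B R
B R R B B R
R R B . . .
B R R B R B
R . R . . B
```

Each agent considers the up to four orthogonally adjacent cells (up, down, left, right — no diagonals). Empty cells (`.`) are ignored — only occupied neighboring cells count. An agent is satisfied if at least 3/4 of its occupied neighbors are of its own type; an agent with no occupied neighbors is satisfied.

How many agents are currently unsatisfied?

19

(0,1)B 1/2 unhappy
(0,2)B 1/2 unhappy
(0,4)B 1/2 unhappy
(0,5)R 1/2 unhappy
(1,0)B 0/2 unhappy
(1,1)R 2/4 unhappy
(1,2)R 1/4 unhappy
(1,3)B 1/2 unhappy
(1,4)B 2/3 unhappy
(1,5)R 1/2 unhappy
(2,0)R 1/3 unhappy
(2,1)R 3/4 ok
(2,2)B 0/3 unhappy
(3,0)B 0/3 unhappy
(3,1)R 2/3 unhappy
(3,2)R 2/4 unhappy
(3,3)B 0/2 unhappy
(3,4)R 0/2 unhappy
(3,5)B 1/2 unhappy
(4,0)R 0/1 unhappy
(4,2)R 1/1 ok
(4,5)B 1/1 ok
Unsatisfied: (0,1), (0,2), (0,4), (0,5), (1,0), (1,1), (1,2), (1,3), (1,4), (1,5), (2,0), (2,2), (3,0), (3,1), (3,2), (3,3), (3,4), (3,5), (4,0) — 19 in total.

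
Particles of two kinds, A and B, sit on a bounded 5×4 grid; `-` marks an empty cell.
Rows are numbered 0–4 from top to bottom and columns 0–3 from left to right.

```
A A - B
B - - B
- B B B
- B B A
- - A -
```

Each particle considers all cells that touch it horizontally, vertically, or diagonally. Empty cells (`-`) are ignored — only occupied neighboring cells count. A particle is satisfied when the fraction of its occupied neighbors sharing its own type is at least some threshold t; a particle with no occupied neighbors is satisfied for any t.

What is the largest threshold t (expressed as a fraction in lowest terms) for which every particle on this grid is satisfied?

1/4

Row 0: (0,0)A 1/2 · (0,1)A 1/2 · (0,3)B 1/1
Row 1: (1,0)B 1/3 · (1,3)B 3/3
Row 2: (2,1)B 4/4 · (2,2)B 5/6 · (2,3)B 3/4
Row 3: (3,1)B 3/4 · (3,2)B 4/6 · (3,3)A 1/4
Row 4: (4,2)A 1/3
The smallest same-type fraction is 1/4 at (3,3), which reduces to 1/4. Any threshold above that leaves this particle unsatisfied.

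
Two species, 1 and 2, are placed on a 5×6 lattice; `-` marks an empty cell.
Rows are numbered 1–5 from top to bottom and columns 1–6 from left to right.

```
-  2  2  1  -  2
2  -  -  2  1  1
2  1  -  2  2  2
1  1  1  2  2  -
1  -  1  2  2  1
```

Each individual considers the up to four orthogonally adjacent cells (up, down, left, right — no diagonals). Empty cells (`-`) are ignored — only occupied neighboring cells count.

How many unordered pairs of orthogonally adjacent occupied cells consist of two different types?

11

Scan each occupied cell's neighbors to the right and below so each pair is counted once.
Row 1: 2(1,2)–2(1,3)= 2(1,3)–1(1,4)≠ 1(1,4)–2(2,4)≠ 2(1,6)–1(2,6)≠  → 3/4 unlike.
Row 2: 2(2,1)–2(3,1)= 2(2,4)–1(2,5)≠ 2(2,4)–2(3,4)= 1(2,5)–1(2,6)= 1(2,5)–2(3,5)≠ 1(2,6)–2(3,6)≠  → 3/6 unlike.
Row 3: 2(3,1)–1(3,2)≠ 2(3,1)–1(4,1)≠ 1(3,2)–1(4,2)= 2(3,4)–2(3,5)= 2(3,4)–2(4,4)= 2(3,5)–2(3,6)= 2(3,5)–2(4,5)=  → 2/7 unlike.
Row 4: 1(4,1)–1(4,2)= 1(4,1)–1(5,1)= 1(4,2)–1(4,3)= 1(4,3)–2(4,4)≠ 1(4,3)–1(5,3)= 2(4,4)–2(4,5)= 2(4,4)–2(5,4)= 2(4,5)–2(5,5)=  → 1/8 unlike.
Row 5: 1(5,3)–2(5,4)≠ 2(5,4)–2(5,5)= 2(5,5)–1(5,6)≠  → 2/3 unlike.
Total adjacent occupied pairs: 28; unlike-type pairs: 11.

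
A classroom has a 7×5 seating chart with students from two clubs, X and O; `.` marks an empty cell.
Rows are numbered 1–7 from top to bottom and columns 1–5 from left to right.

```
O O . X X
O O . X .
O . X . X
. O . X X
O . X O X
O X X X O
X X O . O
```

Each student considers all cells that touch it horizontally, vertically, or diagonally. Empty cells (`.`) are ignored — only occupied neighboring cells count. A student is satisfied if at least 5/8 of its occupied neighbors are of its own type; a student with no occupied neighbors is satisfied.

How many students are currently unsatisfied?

Row 1: (1,1)O 3/3 ok · (1,2)O 3/3 ok · (1,4)X 2/2 ok · (1,5)X 2/2 ok
Row 2: (2,1)O 4/4 ok · (2,2)O 4/5 ok · (2,4)X 4/4 ok
Row 3: (3,1)O 3/3 ok · (3,3)X 2/4 unhappy · (3,5)X 3/3 ok
Row 4: (4,2)O 2/4 unhappy · (4,4)X 5/6 ok · (4,5)X 3/4 ok
Row 5: (5,1)O 2/3 ok · (5,3)X 4/6 ok · (5,4)O 1/7 unhappy · (5,5)X 3/5 unhappy
Row 6: (6,1)O 1/4 unhappy · (6,2)X 4/7 unhappy · (6,3)X 4/6 ok · (6,4)X 3/7 unhappy · (6,5)O 2/4 unhappy
Row 7: (7,1)X 2/3 ok · (7,2)X 3/5 unhappy · (7,3)O 0/4 unhappy · (7,5)O 1/2 unhappy
Unsatisfied: (3,3), (4,2), (5,4), (5,5), (6,1), (6,2), (6,4), (6,5), (7,2), (7,3), (7,5) — 11 in total.

11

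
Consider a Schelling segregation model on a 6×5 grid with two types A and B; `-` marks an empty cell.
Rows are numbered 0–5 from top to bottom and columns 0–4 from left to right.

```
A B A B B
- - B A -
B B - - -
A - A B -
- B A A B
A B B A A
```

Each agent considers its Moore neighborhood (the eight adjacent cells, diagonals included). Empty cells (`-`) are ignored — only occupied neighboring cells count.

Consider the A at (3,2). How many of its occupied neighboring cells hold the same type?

2

Occupied neighbors of (3,2): (2,1)=B, (3,3)=B, (4,1)=B, (4,2)=A, (4,3)=A.
Same type (A): 2 of 5.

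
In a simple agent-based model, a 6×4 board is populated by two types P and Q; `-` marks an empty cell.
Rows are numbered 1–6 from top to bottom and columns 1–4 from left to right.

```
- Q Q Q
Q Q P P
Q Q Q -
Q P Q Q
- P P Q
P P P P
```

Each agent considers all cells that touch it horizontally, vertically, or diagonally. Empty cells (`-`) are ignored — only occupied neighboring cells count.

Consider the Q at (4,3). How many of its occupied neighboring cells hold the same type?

Occupied neighbors of (4,3): (3,2)=Q, (3,3)=Q, (4,2)=P, (4,4)=Q, (5,2)=P, (5,3)=P, (5,4)=Q.
Same type (Q): 4 of 7.

4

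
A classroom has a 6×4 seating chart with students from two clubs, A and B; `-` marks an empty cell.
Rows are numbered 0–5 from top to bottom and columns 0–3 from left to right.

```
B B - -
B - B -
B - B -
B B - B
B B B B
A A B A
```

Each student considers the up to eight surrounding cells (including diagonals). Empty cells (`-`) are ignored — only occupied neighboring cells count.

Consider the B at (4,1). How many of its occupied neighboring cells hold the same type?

Occupied neighbors of (4,1): (3,0)=B, (3,1)=B, (4,0)=B, (4,2)=B, (5,0)=A, (5,1)=A, (5,2)=B.
Same type (B): 5 of 7.

5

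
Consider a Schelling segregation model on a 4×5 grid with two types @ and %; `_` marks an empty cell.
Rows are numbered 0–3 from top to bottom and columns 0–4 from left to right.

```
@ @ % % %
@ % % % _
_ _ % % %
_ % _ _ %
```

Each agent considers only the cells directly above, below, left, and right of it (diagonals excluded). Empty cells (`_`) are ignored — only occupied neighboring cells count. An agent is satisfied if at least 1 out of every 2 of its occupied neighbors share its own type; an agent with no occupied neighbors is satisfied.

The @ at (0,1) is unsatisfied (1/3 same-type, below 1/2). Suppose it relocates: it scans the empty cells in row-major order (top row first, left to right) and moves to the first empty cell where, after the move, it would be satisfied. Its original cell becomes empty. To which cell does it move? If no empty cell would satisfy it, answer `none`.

(2,0)

Vacating (0,1). Empty cells in order:
  (1,4): 0/3 same-type → still unsatisfied.
  (2,0): 1/1 same-type → satisfied — stop here.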